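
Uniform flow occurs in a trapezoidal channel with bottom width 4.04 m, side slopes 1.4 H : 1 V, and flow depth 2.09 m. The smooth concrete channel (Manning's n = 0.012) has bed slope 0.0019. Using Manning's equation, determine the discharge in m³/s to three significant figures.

A = (b + z·y)·y = (4.04 + 1.4×2.09)×2.09 = 14.56 m²
P = b + 2y√(1+z²) = 4.04 + 2×2.09×√(1+1.4²) = 11.23 m
R = A/P = 14.56/11.23 = 1.296 m
Q = (1/n)·A·R^(2/3)·S^(1/2) = (1/0.012) × 14.56 × 1.296^(2/3) × 0.0019^(1/2) = 62.87 m³/s

62.9 m³/s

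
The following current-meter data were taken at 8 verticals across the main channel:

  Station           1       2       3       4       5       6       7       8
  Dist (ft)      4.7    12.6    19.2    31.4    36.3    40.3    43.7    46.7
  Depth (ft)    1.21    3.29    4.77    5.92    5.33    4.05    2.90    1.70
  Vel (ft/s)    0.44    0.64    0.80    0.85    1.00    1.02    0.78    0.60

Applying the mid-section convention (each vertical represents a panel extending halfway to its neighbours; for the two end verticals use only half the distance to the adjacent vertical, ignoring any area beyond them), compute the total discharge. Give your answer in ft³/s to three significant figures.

144 ft³/s

w_1 = (12.6 − 4.7)/2 = 3.95 ft; q_1 = 0.44 × 1.21 × 3.95 = 2.103 ft³/s
w_2 = (19.2 − 4.7)/2 = 7.25 ft; q_2 = 0.64 × 3.29 × 7.25 = 15.27 ft³/s
w_3 = (31.4 − 12.6)/2 = 9.4 ft; q_3 = 0.80 × 4.77 × 9.4 = 35.87 ft³/s
w_4 = (36.3 − 19.2)/2 = 8.55 ft; q_4 = 0.85 × 5.92 × 8.55 = 43.02 ft³/s
w_5 = (40.3 − 31.4)/2 = 4.45 ft; q_5 = 1.00 × 5.33 × 4.45 = 23.72 ft³/s
w_6 = (43.7 − 36.3)/2 = 3.7 ft; q_6 = 1.02 × 4.05 × 3.7 = 15.28 ft³/s
w_7 = (46.7 − 40.3)/2 = 3.2 ft; q_7 = 0.78 × 2.90 × 3.2 = 7.238 ft³/s
w_8 = (46.7 − 43.7)/2 = 1.5 ft; q_8 = 0.60 × 1.70 × 1.5 = 1.530 ft³/s
Q = Σ qᵢ = 144.0 ft³/s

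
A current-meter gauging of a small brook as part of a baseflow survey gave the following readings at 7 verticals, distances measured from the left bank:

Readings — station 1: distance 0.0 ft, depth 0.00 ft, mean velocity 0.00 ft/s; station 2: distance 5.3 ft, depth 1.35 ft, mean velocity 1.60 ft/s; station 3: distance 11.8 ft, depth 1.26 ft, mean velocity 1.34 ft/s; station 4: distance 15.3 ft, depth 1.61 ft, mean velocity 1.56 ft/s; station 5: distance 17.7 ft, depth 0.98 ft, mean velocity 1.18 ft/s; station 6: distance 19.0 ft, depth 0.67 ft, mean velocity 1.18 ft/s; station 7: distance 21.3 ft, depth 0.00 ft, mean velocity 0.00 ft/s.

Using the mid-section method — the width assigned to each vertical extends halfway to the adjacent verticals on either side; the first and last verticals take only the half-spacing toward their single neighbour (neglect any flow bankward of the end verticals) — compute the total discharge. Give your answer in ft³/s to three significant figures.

w_2 = (11.8 − 0.0)/2 = 5.9 ft; q_2 = 1.60 × 1.35 × 5.9 = 12.74 ft³/s
w_3 = (15.3 − 5.3)/2 = 5 ft; q_3 = 1.34 × 1.26 × 5 = 8.442 ft³/s
w_4 = (17.7 − 11.8)/2 = 2.95 ft; q_4 = 1.56 × 1.61 × 2.95 = 7.409 ft³/s
w_5 = (19.0 − 15.3)/2 = 1.85 ft; q_5 = 1.18 × 0.98 × 1.85 = 2.139 ft³/s
w_6 = (21.3 − 17.7)/2 = 1.8 ft; q_6 = 1.18 × 0.67 × 1.8 = 1.423 ft³/s
Stations 1, 7 contribute zero (depth or velocity is 0).
Q = Σ qᵢ = 32.16 ft³/s

32.2 ft³/s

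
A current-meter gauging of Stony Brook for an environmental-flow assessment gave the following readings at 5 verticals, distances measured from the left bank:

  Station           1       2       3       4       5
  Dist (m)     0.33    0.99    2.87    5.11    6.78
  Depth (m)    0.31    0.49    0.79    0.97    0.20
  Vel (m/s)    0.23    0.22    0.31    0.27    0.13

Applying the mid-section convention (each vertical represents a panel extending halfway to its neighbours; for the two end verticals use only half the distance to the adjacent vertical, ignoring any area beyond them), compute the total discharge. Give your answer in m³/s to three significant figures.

1.20 m³/s

w_1 = (0.99 − 0.33)/2 = 0.33 m; q_1 = 0.23 × 0.31 × 0.33 = 0.02353 m³/s
w_2 = (2.87 − 0.33)/2 = 1.27 m; q_2 = 0.22 × 0.49 × 1.27 = 0.1369 m³/s
w_3 = (5.11 − 0.99)/2 = 2.06 m; q_3 = 0.31 × 0.79 × 2.06 = 0.5045 m³/s
w_4 = (6.78 − 2.87)/2 = 1.955 m; q_4 = 0.27 × 0.97 × 1.955 = 0.5120 m³/s
w_5 = (6.78 − 5.11)/2 = 0.835 m; q_5 = 0.13 × 0.20 × 0.835 = 0.02171 m³/s
Q = Σ qᵢ = 1.199 m³/s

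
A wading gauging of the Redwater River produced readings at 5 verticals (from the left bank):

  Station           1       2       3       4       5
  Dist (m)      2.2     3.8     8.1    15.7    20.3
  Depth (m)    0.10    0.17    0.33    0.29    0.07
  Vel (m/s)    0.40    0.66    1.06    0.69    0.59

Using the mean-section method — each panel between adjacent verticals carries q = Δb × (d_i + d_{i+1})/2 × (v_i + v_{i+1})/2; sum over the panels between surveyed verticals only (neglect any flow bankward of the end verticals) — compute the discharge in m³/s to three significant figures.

Panel 1-2: Δb = 1.6 m, d̄ = (0.10+0.17)/2 = 0.135, v̄ = (0.40+0.66)/2 = 0.53 → q = 1.6×0.135×0.53 = 0.1145 m³/s
Panel 2-3: Δb = 4.3 m, d̄ = (0.17+0.33)/2 = 0.25, v̄ = (0.66+1.06)/2 = 0.86 → q = 4.3×0.25×0.86 = 0.9245 m³/s
Panel 3-4: Δb = 7.6 m, d̄ = (0.33+0.29)/2 = 0.31, v̄ = (1.06+0.69)/2 = 0.875 → q = 7.6×0.31×0.875 = 2.062 m³/s
Panel 4-5: Δb = 4.6 m, d̄ = (0.29+0.07)/2 = 0.18, v̄ = (0.69+0.59)/2 = 0.64 → q = 4.6×0.18×0.64 = 0.5299 m³/s
Q = Σ q = 3.630 m³/s

3.63 m³/s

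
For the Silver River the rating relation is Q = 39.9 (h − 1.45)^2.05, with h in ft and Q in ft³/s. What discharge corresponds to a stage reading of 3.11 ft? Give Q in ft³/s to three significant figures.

Q = 39.9 × (3.11 − 1.45)^2.05 = 39.9 × 1.66^2.05 = 112.8 ft³/s

113 ft³/s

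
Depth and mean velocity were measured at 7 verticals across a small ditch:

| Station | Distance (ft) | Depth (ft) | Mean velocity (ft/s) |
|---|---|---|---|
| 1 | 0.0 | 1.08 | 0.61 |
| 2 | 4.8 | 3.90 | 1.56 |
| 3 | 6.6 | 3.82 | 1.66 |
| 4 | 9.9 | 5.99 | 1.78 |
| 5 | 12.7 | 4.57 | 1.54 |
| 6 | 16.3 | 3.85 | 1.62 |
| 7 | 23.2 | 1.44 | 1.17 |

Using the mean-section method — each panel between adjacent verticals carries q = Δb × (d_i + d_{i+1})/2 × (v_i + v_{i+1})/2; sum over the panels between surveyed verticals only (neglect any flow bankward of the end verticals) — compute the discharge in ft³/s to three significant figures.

126 ft³/s

Panel 1-2: Δb = 4.8 ft, d̄ = (1.08+3.90)/2 = 2.49, v̄ = (0.61+1.56)/2 = 1.085 → q = 4.8×2.49×1.085 = 12.97 ft³/s
Panel 2-3: Δb = 1.8 ft, d̄ = (3.90+3.82)/2 = 3.86, v̄ = (1.56+1.66)/2 = 1.61 → q = 1.8×3.86×1.61 = 11.19 ft³/s
Panel 3-4: Δb = 3.3 ft, d̄ = (3.82+5.99)/2 = 4.905, v̄ = (1.66+1.78)/2 = 1.72 → q = 3.3×4.905×1.72 = 27.84 ft³/s
Panel 4-5: Δb = 2.8 ft, d̄ = (5.99+4.57)/2 = 5.28, v̄ = (1.78+1.54)/2 = 1.66 → q = 2.8×5.28×1.66 = 24.54 ft³/s
Panel 5-6: Δb = 3.6 ft, d̄ = (4.57+3.85)/2 = 4.21, v̄ = (1.54+1.62)/2 = 1.58 → q = 3.6×4.21×1.58 = 23.95 ft³/s
Panel 6-7: Δb = 6.9 ft, d̄ = (3.85+1.44)/2 = 2.645, v̄ = (1.62+1.17)/2 = 1.395 → q = 6.9×2.645×1.395 = 25.46 ft³/s
Q = Σ q = 125.9 ft³/s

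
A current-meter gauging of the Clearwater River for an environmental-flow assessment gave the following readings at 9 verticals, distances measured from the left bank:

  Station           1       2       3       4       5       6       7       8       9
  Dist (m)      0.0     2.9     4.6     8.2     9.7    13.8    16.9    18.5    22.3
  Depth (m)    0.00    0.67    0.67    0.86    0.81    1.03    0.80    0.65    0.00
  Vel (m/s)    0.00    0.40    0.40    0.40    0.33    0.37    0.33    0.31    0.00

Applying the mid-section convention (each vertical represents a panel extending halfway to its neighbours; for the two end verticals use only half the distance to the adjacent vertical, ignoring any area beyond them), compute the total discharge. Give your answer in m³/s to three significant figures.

w_2 = (4.6 − 0.0)/2 = 2.3 m; q_2 = 0.40 × 0.67 × 2.3 = 0.6164 m³/s
w_3 = (8.2 − 2.9)/2 = 2.65 m; q_3 = 0.40 × 0.67 × 2.65 = 0.7102 m³/s
w_4 = (9.7 − 4.6)/2 = 2.55 m; q_4 = 0.40 × 0.86 × 2.55 = 0.8772 m³/s
w_5 = (13.8 − 8.2)/2 = 2.8 m; q_5 = 0.33 × 0.81 × 2.8 = 0.7484 m³/s
w_6 = (16.9 − 9.7)/2 = 3.6 m; q_6 = 0.37 × 1.03 × 3.6 = 1.372 m³/s
w_7 = (18.5 − 13.8)/2 = 2.35 m; q_7 = 0.33 × 0.80 × 2.35 = 0.6204 m³/s
w_8 = (22.3 − 16.9)/2 = 2.7 m; q_8 = 0.31 × 0.65 × 2.7 = 0.5441 m³/s
Stations 1, 9 contribute zero (depth or velocity is 0).
Q = Σ qᵢ = 5.489 m³/s

5.49 m³/s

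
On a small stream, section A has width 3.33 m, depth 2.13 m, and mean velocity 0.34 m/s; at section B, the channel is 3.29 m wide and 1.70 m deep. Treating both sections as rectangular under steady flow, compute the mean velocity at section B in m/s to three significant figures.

Q = A₁V₁ = (3.33×2.13) × 0.34 = 2.412 m³/s
A₂ = 3.29 × 1.70 = 5.593 m²
V₂ = Q/A₂ = 2.412/5.593 = 0.4312 m/s

0.431 m/s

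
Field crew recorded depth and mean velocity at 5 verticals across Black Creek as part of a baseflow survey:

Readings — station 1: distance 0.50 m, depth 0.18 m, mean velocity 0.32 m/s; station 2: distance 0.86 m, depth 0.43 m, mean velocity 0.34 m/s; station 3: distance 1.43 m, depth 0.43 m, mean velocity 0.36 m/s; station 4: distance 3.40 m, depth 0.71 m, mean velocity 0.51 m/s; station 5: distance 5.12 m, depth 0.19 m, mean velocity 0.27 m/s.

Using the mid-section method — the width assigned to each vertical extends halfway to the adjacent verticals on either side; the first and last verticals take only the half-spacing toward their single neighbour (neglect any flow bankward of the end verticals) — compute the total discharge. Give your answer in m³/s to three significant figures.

w_1 = (0.86 − 0.50)/2 = 0.18 m; q_1 = 0.32 × 0.18 × 0.18 = 0.01037 m³/s
w_2 = (1.43 − 0.50)/2 = 0.465 m; q_2 = 0.34 × 0.43 × 0.465 = 0.06798 m³/s
w_3 = (3.40 − 0.86)/2 = 1.27 m; q_3 = 0.36 × 0.43 × 1.27 = 0.1966 m³/s
w_4 = (5.12 − 1.43)/2 = 1.845 m; q_4 = 0.51 × 0.71 × 1.845 = 0.6681 m³/s
w_5 = (5.12 − 3.40)/2 = 0.86 m; q_5 = 0.27 × 0.19 × 0.86 = 0.04412 m³/s
Q = Σ qᵢ = 0.9871 m³/s

0.987 m³/s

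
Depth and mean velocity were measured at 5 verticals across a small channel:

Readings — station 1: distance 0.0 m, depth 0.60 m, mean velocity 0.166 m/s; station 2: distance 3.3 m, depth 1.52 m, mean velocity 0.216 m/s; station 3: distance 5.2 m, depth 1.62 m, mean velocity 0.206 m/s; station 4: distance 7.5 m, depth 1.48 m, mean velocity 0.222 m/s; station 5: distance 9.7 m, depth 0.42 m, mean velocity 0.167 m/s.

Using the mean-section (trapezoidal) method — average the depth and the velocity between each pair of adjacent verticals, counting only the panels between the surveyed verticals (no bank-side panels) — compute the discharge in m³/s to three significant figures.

2.47 m³/s

Panel 1-2: Δb = 3.3 m, d̄ = (0.60+1.52)/2 = 1.06, v̄ = (0.166+0.216)/2 = 0.191 → q = 3.3×1.06×0.191 = 0.6681 m³/s
Panel 2-3: Δb = 1.9 m, d̄ = (1.52+1.62)/2 = 1.57, v̄ = (0.216+0.206)/2 = 0.211 → q = 1.9×1.57×0.211 = 0.6294 m³/s
Panel 3-4: Δb = 2.3 m, d̄ = (1.62+1.48)/2 = 1.55, v̄ = (0.206+0.222)/2 = 0.214 → q = 2.3×1.55×0.214 = 0.7629 m³/s
Panel 4-5: Δb = 2.2 m, d̄ = (1.48+0.42)/2 = 0.95, v̄ = (0.222+0.167)/2 = 0.1945 → q = 2.2×0.95×0.1945 = 0.4065 m³/s
Q = Σ q = 2.467 m³/s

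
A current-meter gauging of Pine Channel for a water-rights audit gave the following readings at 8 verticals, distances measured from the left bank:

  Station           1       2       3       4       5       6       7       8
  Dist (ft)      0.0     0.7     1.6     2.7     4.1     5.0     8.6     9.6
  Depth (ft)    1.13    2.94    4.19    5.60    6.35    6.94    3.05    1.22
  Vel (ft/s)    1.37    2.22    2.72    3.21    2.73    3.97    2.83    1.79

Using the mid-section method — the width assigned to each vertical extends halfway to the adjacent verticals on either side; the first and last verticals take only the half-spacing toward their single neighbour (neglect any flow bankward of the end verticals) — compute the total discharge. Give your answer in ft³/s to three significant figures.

w_1 = (0.7 − 0.0)/2 = 0.35 ft; q_1 = 1.37 × 1.13 × 0.35 = 0.5418 ft³/s
w_2 = (1.6 − 0.0)/2 = 0.8 ft; q_2 = 2.22 × 2.94 × 0.8 = 5.221 ft³/s
w_3 = (2.7 − 0.7)/2 = 1 ft; q_3 = 2.72 × 4.19 × 1 = 11.40 ft³/s
w_4 = (4.1 − 1.6)/2 = 1.25 ft; q_4 = 3.21 × 5.60 × 1.25 = 22.47 ft³/s
w_5 = (5.0 − 2.7)/2 = 1.15 ft; q_5 = 2.73 × 6.35 × 1.15 = 19.94 ft³/s
w_6 = (8.6 − 4.1)/2 = 2.25 ft; q_6 = 3.97 × 6.94 × 2.25 = 61.99 ft³/s
w_7 = (9.6 − 5.0)/2 = 2.3 ft; q_7 = 2.83 × 3.05 × 2.3 = 19.85 ft³/s
w_8 = (9.6 − 8.6)/2 = 0.5 ft; q_8 = 1.79 × 1.22 × 0.5 = 1.092 ft³/s
Q = Σ qᵢ = 142.5 ft³/s

143 ft³/s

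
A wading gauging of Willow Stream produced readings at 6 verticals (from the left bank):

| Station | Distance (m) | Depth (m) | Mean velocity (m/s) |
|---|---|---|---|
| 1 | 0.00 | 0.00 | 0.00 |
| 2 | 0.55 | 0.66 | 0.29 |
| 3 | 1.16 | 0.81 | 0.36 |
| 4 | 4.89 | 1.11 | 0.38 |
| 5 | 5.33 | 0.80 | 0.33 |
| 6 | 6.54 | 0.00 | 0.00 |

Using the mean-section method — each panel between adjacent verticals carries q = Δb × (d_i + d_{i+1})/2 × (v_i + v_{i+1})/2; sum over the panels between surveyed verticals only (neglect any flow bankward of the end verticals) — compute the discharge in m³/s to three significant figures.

1.73 m³/s

Panel 1-2: Δb = 0.55 m, d̄ = (0.00+0.66)/2 = 0.33, v̄ = (0.00+0.29)/2 = 0.145 → q = 0.55×0.33×0.145 = 0.02632 m³/s
Panel 2-3: Δb = 0.61 m, d̄ = (0.66+0.81)/2 = 0.735, v̄ = (0.29+0.36)/2 = 0.325 → q = 0.61×0.735×0.325 = 0.1457 m³/s
Panel 3-4: Δb = 3.73 m, d̄ = (0.81+1.11)/2 = 0.96, v̄ = (0.36+0.38)/2 = 0.37 → q = 3.73×0.96×0.37 = 1.325 m³/s
Panel 4-5: Δb = 0.44 m, d̄ = (1.11+0.80)/2 = 0.955, v̄ = (0.38+0.33)/2 = 0.355 → q = 0.44×0.955×0.355 = 0.1492 m³/s
Panel 5-6: Δb = 1.21 m, d̄ = (0.80+0.00)/2 = 0.4, v̄ = (0.33+0.00)/2 = 0.165 → q = 1.21×0.4×0.165 = 0.07986 m³/s
Q = Σ q = 1.726 m³/s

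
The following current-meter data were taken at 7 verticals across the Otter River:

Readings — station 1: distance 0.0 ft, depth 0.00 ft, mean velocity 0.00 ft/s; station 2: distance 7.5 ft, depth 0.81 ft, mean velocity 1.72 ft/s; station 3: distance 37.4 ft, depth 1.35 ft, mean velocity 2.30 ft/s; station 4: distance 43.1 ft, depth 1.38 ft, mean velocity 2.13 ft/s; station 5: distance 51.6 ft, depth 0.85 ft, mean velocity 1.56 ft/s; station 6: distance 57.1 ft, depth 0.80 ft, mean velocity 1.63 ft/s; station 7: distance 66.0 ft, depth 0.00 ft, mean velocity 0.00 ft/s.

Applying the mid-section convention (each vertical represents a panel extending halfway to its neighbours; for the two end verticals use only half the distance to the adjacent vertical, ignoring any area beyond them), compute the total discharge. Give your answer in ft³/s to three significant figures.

w_2 = (37.4 − 0.0)/2 = 18.7 ft; q_2 = 1.72 × 0.81 × 18.7 = 26.05 ft³/s
w_3 = (43.1 − 7.5)/2 = 17.8 ft; q_3 = 2.30 × 1.35 × 17.8 = 55.27 ft³/s
w_4 = (51.6 − 37.4)/2 = 7.1 ft; q_4 = 2.13 × 1.38 × 7.1 = 20.87 ft³/s
w_5 = (57.1 − 43.1)/2 = 7 ft; q_5 = 1.56 × 0.85 × 7 = 9.282 ft³/s
w_6 = (66.0 − 51.6)/2 = 7.2 ft; q_6 = 1.63 × 0.80 × 7.2 = 9.389 ft³/s
Stations 1, 7 contribute zero (depth or velocity is 0).
Q = Σ qᵢ = 120.9 ft³/s

121 ft³/s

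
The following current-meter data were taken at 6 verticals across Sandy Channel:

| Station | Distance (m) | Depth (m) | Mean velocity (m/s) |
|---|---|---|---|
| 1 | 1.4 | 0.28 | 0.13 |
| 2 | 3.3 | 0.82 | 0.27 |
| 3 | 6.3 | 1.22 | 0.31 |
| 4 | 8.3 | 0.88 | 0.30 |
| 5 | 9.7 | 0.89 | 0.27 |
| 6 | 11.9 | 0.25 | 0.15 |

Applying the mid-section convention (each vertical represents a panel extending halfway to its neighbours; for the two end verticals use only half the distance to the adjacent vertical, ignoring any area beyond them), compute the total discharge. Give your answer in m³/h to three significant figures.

w_1 = (3.3 − 1.4)/2 = 0.95 m; q_1 = 0.13 × 0.28 × 0.95 = 0.03458 m³/s
w_2 = (6.3 − 1.4)/2 = 2.45 m; q_2 = 0.27 × 0.82 × 2.45 = 0.5424 m³/s
w_3 = (8.3 − 3.3)/2 = 2.5 m; q_3 = 0.31 × 1.22 × 2.5 = 0.9455 m³/s
w_4 = (9.7 − 6.3)/2 = 1.7 m; q_4 = 0.30 × 0.88 × 1.7 = 0.4488 m³/s
w_5 = (11.9 − 8.3)/2 = 1.8 m; q_5 = 0.27 × 0.89 × 1.8 = 0.4325 m³/s
w_6 = (11.9 − 9.7)/2 = 1.1 m; q_6 = 0.15 × 0.25 × 1.1 = 0.04125 m³/s
Q = Σ qᵢ = 2.445 m³/s
= 2.445 × 3600 = 8802 m³/h

8800 m³/h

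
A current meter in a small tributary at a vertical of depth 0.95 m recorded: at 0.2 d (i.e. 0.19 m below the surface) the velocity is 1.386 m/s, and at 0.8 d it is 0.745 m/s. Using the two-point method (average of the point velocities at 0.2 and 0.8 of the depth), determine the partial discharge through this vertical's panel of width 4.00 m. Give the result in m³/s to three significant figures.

4.05 m³/s

v̄ = (1.386 + 0.745) / 2 = 1.066 m/s
q = v̄ × d × w = 1.066 × 0.95 × 4.00 = 4.049 m³/s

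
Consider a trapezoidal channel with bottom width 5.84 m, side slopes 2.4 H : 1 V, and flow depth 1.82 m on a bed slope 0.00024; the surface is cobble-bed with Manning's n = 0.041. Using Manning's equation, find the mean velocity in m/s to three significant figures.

0.430 m/s

A = (b + z·y)·y = (5.84 + 2.4×1.82)×1.82 = 18.58 m²
P = b + 2y√(1+z²) = 5.84 + 2×1.82×√(1+2.4²) = 15.30 m
R = A/P = 18.58/15.30 = 1.214 m
Q = (1/n)·A·R^(2/3)·S^(1/2) = (1/0.041) × 18.58 × 1.214^(2/3) × 0.00024^(1/2) = 7.989 m³/s
V = Q/A = 7.989/18.58 = 0.4300 m/s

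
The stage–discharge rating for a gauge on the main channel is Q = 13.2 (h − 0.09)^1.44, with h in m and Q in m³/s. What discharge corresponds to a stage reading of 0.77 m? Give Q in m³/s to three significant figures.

7.58 m³/s

Q = 13.2 × (0.77 − 0.09)^1.44 = 13.2 × 0.68^1.44 = 7.575 m³/s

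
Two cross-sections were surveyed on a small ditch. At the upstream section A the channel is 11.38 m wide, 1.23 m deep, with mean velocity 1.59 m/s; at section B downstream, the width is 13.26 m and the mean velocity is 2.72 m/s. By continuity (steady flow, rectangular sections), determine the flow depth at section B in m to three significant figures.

Q = A₁V₁ = (11.38×1.23) × 1.59 = 22.26 m³/s
d₂ = Q/(b₂ V₂) = 22.26/(13.26×2.72) = 0.6171 m

0.617 m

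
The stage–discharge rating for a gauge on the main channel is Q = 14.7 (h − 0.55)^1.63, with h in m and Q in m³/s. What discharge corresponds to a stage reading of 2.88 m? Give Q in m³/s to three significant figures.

58.4 m³/s

Q = 14.7 × (2.88 − 0.55)^1.63 = 14.7 × 2.33^1.63 = 58.36 m³/s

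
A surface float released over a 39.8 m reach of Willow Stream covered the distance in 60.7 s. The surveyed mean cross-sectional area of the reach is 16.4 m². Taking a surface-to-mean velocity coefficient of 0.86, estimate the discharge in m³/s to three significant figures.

v_surface = L / t̄ = 39.8 / 60.7 = 0.6557 m/s
v_mean = 0.86 × 0.6557 = 0.5639 m/s
Q = A × v_mean = 16.4 × 0.5639 = 9.248 m³/s

9.25 m³/s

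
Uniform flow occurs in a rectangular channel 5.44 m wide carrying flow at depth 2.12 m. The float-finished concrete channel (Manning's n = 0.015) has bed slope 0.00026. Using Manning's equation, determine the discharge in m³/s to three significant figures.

13.9 m³/s

A = b·y = 5.44 × 2.12 = 11.53 m²
P = b + 2y = 5.44 + 2×2.12 = 9.680 m
R = A/P = 11.53/9.680 = 1.191 m
Q = (1/n)·A·R^(2/3)·S^(1/2) = (1/0.015) × 11.53 × 1.191^(2/3) × 0.00026^(1/2) = 13.93 m³/s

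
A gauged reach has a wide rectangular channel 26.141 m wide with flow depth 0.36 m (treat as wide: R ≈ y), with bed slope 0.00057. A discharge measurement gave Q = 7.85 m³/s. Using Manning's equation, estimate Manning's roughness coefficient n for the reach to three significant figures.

0.0145

A = b·y = 26.141 × 0.36 = 9.411 m²
Wide channel: R ≈ y = 0.36 m
n = (1/Q)·A·R^(2/3)·S^(1/2) = (1/7.85) × 9.411 × 0.5061 × 0.02387 = 0.01448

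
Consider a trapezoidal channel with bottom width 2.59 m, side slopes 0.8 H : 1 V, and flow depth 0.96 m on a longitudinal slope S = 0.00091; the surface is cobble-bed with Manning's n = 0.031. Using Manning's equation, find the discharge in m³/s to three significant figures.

A = (b + z·y)·y = (2.59 + 0.8×0.96)×0.96 = 3.224 m²
P = b + 2y√(1+z²) = 2.59 + 2×0.96×√(1+0.8²) = 5.049 m
R = A/P = 3.224/5.049 = 0.6385 m
Q = (1/n)·A·R^(2/3)·S^(1/2) = (1/0.031) × 3.224 × 0.6385^(2/3) × 0.00091^(1/2) = 2.326 m³/s

2.33 m³/s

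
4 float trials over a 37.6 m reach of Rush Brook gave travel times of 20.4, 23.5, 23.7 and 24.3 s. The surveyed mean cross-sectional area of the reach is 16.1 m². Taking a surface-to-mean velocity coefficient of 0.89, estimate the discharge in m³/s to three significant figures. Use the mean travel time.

t̄ = (20.4 + 23.5 + 23.7 + 24.3) / 4 = 22.975 s
v_surface = L / t̄ = 37.6 / 22.975 = 1.637 m/s
v_mean = 0.89 × 1.637 = 1.457 m/s
Q = A × v_mean = 16.1 × 1.457 = 23.45 m³/s

23.5 m³/s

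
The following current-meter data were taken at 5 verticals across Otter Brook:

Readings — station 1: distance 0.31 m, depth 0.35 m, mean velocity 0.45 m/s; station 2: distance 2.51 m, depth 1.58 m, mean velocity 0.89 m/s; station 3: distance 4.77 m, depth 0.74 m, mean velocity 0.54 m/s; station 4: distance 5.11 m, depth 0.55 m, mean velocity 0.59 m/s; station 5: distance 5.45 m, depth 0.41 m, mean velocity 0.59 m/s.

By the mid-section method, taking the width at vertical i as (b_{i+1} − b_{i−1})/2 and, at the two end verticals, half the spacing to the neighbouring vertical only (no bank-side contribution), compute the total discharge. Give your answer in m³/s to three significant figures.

3.98 m³/s

w_1 = (2.51 − 0.31)/2 = 1.1 m; q_1 = 0.45 × 0.35 × 1.1 = 0.1733 m³/s
w_2 = (4.77 − 0.31)/2 = 2.23 m; q_2 = 0.89 × 1.58 × 2.23 = 3.136 m³/s
w_3 = (5.11 − 2.51)/2 = 1.3 m; q_3 = 0.54 × 0.74 × 1.3 = 0.5195 m³/s
w_4 = (5.45 − 4.77)/2 = 0.34 m; q_4 = 0.59 × 0.55 × 0.34 = 0.1103 m³/s
w_5 = (5.45 − 5.11)/2 = 0.17 m; q_5 = 0.59 × 0.41 × 0.17 = 0.04112 m³/s
Q = Σ qᵢ = 3.980 m³/s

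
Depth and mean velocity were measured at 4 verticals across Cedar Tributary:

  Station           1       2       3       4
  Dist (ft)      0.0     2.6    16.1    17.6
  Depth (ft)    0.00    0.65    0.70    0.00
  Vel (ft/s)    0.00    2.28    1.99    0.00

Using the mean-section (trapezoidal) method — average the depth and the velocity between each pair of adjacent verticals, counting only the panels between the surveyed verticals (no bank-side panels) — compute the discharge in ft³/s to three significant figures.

Panel 1-2: Δb = 2.6 ft, d̄ = (0.00+0.65)/2 = 0.325, v̄ = (0.00+2.28)/2 = 1.14 → q = 2.6×0.325×1.14 = 0.9633 ft³/s
Panel 2-3: Δb = 13.5 ft, d̄ = (0.65+0.70)/2 = 0.675, v̄ = (2.28+1.99)/2 = 2.135 → q = 13.5×0.675×2.135 = 19.46 ft³/s
Panel 3-4: Δb = 1.5 ft, d̄ = (0.70+0.00)/2 = 0.35, v̄ = (1.99+0.00)/2 = 0.995 → q = 1.5×0.35×0.995 = 0.5224 ft³/s
Q = Σ q = 20.94 ft³/s

20.9 ft³/s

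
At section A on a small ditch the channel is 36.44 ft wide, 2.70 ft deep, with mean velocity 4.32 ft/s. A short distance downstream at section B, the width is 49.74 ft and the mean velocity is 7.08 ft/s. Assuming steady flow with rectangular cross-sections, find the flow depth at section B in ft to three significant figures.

1.21 ft

Q = A₁V₁ = (36.44×2.70) × 4.32 = 425.0 ft³/s
d₂ = Q/(b₂ V₂) = 425.0/(49.74×7.08) = 1.207 ft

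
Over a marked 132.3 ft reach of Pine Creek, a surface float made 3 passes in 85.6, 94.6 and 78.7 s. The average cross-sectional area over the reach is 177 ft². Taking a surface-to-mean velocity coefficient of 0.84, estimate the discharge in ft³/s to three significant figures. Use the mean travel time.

t̄ = (85.6 + 94.6 + 78.7) / 3 = 86.3 s
v_surface = L / t̄ = 132.3 / 86.3 = 1.533 ft/s
v_mean = 0.84 × 1.533 = 1.288 ft/s
Q = A × v_mean = 177 × 1.288 = 227.9 ft³/s

228 ft³/s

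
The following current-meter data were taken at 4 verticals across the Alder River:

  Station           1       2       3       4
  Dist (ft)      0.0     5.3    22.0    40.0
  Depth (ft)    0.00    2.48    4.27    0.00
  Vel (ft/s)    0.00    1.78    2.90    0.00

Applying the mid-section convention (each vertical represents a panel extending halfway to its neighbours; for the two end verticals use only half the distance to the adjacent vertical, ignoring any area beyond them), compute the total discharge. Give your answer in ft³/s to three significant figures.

w_2 = (22.0 − 0.0)/2 = 11 ft; q_2 = 1.78 × 2.48 × 11 = 48.56 ft³/s
w_3 = (40.0 − 5.3)/2 = 17.35 ft; q_3 = 2.90 × 4.27 × 17.35 = 214.8 ft³/s
Stations 1, 4 contribute zero (depth or velocity is 0).
Q = Σ qᵢ = 263.4 ft³/s

263 ft³/s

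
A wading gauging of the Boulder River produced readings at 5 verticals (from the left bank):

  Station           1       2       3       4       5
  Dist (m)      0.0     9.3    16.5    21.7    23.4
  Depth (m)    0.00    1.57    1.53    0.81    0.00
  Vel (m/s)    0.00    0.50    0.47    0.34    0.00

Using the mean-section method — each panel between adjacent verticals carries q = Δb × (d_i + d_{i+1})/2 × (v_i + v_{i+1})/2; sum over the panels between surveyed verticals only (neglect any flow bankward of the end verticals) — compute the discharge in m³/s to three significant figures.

9.82 m³/s

Panel 1-2: Δb = 9.3 m, d̄ = (0.00+1.57)/2 = 0.785, v̄ = (0.00+0.50)/2 = 0.25 → q = 9.3×0.785×0.25 = 1.825 m³/s
Panel 2-3: Δb = 7.2 m, d̄ = (1.57+1.53)/2 = 1.55, v̄ = (0.50+0.47)/2 = 0.485 → q = 7.2×1.55×0.485 = 5.413 m³/s
Panel 3-4: Δb = 5.2 m, d̄ = (1.53+0.81)/2 = 1.17, v̄ = (0.47+0.34)/2 = 0.405 → q = 5.2×1.17×0.405 = 2.464 m³/s
Panel 4-5: Δb = 1.7 m, d̄ = (0.81+0.00)/2 = 0.405, v̄ = (0.34+0.00)/2 = 0.17 → q = 1.7×0.405×0.17 = 0.1170 m³/s
Q = Σ q = 9.819 m³/s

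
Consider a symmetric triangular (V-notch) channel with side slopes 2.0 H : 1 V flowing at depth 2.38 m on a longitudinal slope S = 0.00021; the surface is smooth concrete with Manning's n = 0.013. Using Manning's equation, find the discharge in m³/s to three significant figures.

A = z·y² = 2.0×2.38² = 11.33 m²
P = 2y√(1+z²) = 2×2.38×√(1+2.0²) = 10.64 m
R = A/P = 11.33/10.64 = 1.064 m
Q = (1/n)·A·R^(2/3)·S^(1/2) = (1/0.013) × 11.33 × 1.064^(2/3) × 0.00021^(1/2) = 13.16 m³/s

13.2 m³/s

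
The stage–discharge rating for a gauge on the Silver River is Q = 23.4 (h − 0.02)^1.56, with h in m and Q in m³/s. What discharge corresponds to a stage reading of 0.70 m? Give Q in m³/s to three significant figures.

12.8 m³/s

Q = 23.4 × (0.70 − 0.02)^1.56 = 23.4 × 0.68^1.56 = 12.82 m³/s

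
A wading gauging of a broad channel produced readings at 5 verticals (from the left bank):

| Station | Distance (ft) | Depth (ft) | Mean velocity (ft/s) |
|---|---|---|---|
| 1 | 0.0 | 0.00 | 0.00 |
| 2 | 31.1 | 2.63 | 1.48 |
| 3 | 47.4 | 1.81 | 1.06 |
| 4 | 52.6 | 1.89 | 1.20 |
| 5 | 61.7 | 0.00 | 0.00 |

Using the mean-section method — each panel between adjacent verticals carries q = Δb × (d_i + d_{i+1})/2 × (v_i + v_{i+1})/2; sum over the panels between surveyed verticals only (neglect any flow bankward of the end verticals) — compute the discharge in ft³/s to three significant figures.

Panel 1-2: Δb = 31.1 ft, d̄ = (0.00+2.63)/2 = 1.315, v̄ = (0.00+1.48)/2 = 0.74 → q = 31.1×1.315×0.74 = 30.26 ft³/s
Panel 2-3: Δb = 16.3 ft, d̄ = (2.63+1.81)/2 = 2.22, v̄ = (1.48+1.06)/2 = 1.27 → q = 16.3×2.22×1.27 = 45.96 ft³/s
Panel 3-4: Δb = 5.2 ft, d̄ = (1.81+1.89)/2 = 1.85, v̄ = (1.06+1.20)/2 = 1.13 → q = 5.2×1.85×1.13 = 10.87 ft³/s
Panel 4-5: Δb = 9.1 ft, d̄ = (1.89+0.00)/2 = 0.945, v̄ = (1.20+0.00)/2 = 0.6 → q = 9.1×0.945×0.6 = 5.160 ft³/s
Q = Σ q = 92.25 ft³/s

92.2 ft³/s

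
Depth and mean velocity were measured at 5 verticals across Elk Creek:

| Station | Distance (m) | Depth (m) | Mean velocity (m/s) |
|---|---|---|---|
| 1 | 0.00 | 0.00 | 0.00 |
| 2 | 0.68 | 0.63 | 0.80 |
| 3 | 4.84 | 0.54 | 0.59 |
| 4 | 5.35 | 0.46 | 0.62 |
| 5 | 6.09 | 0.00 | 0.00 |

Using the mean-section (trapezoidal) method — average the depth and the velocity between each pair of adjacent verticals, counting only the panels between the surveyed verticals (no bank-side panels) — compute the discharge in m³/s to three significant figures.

1.98 m³/s

Panel 1-2: Δb = 0.68 m, d̄ = (0.00+0.63)/2 = 0.315, v̄ = (0.00+0.80)/2 = 0.4 → q = 0.68×0.315×0.4 = 0.08568 m³/s
Panel 2-3: Δb = 4.16 m, d̄ = (0.63+0.54)/2 = 0.585, v̄ = (0.80+0.59)/2 = 0.695 → q = 4.16×0.585×0.695 = 1.691 m³/s
Panel 3-4: Δb = 0.51 m, d̄ = (0.54+0.46)/2 = 0.5, v̄ = (0.59+0.62)/2 = 0.605 → q = 0.51×0.5×0.605 = 0.1543 m³/s
Panel 4-5: Δb = 0.74 m, d̄ = (0.46+0.00)/2 = 0.23, v̄ = (0.62+0.00)/2 = 0.31 → q = 0.74×0.23×0.31 = 0.05276 m³/s
Q = Σ q = 1.984 m³/s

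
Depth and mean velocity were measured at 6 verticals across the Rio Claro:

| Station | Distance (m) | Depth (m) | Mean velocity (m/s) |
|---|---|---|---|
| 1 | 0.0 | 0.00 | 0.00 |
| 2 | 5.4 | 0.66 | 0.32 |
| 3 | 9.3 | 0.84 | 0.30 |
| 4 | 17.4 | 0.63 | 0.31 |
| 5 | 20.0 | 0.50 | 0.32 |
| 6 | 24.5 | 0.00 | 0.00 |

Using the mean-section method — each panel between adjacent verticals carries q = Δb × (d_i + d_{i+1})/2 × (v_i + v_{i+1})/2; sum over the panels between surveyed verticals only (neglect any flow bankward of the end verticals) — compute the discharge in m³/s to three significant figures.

3.65 m³/s

Panel 1-2: Δb = 5.4 m, d̄ = (0.00+0.66)/2 = 0.33, v̄ = (0.00+0.32)/2 = 0.16 → q = 5.4×0.33×0.16 = 0.2851 m³/s
Panel 2-3: Δb = 3.9 m, d̄ = (0.66+0.84)/2 = 0.75, v̄ = (0.32+0.30)/2 = 0.31 → q = 3.9×0.75×0.31 = 0.9068 m³/s
Panel 3-4: Δb = 8.1 m, d̄ = (0.84+0.63)/2 = 0.735, v̄ = (0.30+0.31)/2 = 0.305 → q = 8.1×0.735×0.305 = 1.816 m³/s
Panel 4-5: Δb = 2.6 m, d̄ = (0.63+0.50)/2 = 0.565, v̄ = (0.31+0.32)/2 = 0.315 → q = 2.6×0.565×0.315 = 0.4627 m³/s
Panel 5-6: Δb = 4.5 m, d̄ = (0.50+0.00)/2 = 0.25, v̄ = (0.32+0.00)/2 = 0.16 → q = 4.5×0.25×0.16 = 0.1800 m³/s
Q = Σ q = 3.650 m³/s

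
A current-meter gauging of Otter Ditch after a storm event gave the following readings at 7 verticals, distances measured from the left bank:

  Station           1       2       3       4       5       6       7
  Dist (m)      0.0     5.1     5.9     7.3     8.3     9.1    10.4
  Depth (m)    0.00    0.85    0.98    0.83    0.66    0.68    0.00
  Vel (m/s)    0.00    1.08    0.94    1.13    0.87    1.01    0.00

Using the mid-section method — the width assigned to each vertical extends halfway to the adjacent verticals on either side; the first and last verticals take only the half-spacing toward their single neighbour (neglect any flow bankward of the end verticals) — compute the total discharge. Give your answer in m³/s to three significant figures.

6.08 m³/s

w_2 = (5.9 − 0.0)/2 = 2.95 m; q_2 = 1.08 × 0.85 × 2.95 = 2.708 m³/s
w_3 = (7.3 − 5.1)/2 = 1.1 m; q_3 = 0.94 × 0.98 × 1.1 = 1.013 m³/s
w_4 = (8.3 − 5.9)/2 = 1.2 m; q_4 = 1.13 × 0.83 × 1.2 = 1.125 m³/s
w_5 = (9.1 − 7.3)/2 = 0.9 m; q_5 = 0.87 × 0.66 × 0.9 = 0.5168 m³/s
w_6 = (10.4 − 8.3)/2 = 1.05 m; q_6 = 1.01 × 0.68 × 1.05 = 0.7211 m³/s
Stations 1, 7 contribute zero (depth or velocity is 0).
Q = Σ qᵢ = 6.085 m³/s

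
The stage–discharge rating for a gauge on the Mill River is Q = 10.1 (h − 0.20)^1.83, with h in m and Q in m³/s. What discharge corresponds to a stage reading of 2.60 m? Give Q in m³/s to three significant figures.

Q = 10.1 × (2.60 − 0.20)^1.83 = 10.1 × 2.4^1.83 = 50.13 m³/s

50.1 m³/s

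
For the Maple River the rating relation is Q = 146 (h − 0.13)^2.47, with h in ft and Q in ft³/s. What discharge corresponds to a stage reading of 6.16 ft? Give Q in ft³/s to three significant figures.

Q = 146 × (6.16 − 0.13)^2.47 = 146 × 6.03^2.47 = 12350 ft³/s

12400 ft³/s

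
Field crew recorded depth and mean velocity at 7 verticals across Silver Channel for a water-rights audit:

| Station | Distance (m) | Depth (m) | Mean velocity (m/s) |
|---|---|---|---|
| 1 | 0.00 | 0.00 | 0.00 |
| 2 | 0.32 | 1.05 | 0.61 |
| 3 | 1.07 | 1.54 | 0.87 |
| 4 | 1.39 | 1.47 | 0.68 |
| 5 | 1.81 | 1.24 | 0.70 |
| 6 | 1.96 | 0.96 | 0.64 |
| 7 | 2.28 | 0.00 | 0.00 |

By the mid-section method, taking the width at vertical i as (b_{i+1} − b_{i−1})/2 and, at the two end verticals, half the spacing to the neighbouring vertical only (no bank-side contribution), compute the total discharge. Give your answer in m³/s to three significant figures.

1.82 m³/s

w_2 = (1.07 − 0.00)/2 = 0.535 m; q_2 = 0.61 × 1.05 × 0.535 = 0.3427 m³/s
w_3 = (1.39 − 0.32)/2 = 0.535 m; q_3 = 0.87 × 1.54 × 0.535 = 0.7168 m³/s
w_4 = (1.81 − 1.07)/2 = 0.37 m; q_4 = 0.68 × 1.47 × 0.37 = 0.3699 m³/s
w_5 = (1.96 − 1.39)/2 = 0.285 m; q_5 = 0.70 × 1.24 × 0.285 = 0.2474 m³/s
w_6 = (2.28 − 1.81)/2 = 0.235 m; q_6 = 0.64 × 0.96 × 0.235 = 0.1444 m³/s
Stations 1, 7 contribute zero (depth or velocity is 0).
Q = Σ qᵢ = 1.821 m³/s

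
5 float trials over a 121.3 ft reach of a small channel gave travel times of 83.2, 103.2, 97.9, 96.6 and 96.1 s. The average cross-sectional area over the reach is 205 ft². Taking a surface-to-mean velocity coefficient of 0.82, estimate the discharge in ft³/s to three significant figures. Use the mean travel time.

t̄ = (83.2 + 103.2 + 97.9 + 96.6 + 96.1) / 5 = 95.4 s
v_surface = L / t̄ = 121.3 / 95.4 = 1.271 ft/s
v_mean = 0.82 × 1.271 = 1.043 ft/s
Q = A × v_mean = 205 × 1.043 = 213.7 ft³/s

214 ft³/s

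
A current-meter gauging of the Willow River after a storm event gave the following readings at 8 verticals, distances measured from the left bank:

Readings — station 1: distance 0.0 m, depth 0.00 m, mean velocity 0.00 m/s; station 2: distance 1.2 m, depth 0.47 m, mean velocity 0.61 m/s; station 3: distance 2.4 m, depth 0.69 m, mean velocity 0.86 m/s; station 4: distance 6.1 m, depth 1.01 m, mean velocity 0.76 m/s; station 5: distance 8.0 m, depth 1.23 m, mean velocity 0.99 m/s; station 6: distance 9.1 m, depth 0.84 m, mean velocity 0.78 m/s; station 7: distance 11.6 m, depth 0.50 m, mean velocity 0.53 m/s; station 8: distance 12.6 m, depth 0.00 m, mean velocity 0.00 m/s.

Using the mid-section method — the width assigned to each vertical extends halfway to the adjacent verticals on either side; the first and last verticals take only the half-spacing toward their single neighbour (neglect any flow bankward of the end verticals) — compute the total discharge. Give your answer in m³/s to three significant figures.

7.42 m³/s

w_2 = (2.4 − 0.0)/2 = 1.2 m; q_2 = 0.61 × 0.47 × 1.2 = 0.3440 m³/s
w_3 = (6.1 − 1.2)/2 = 2.45 m; q_3 = 0.86 × 0.69 × 2.45 = 1.454 m³/s
w_4 = (8.0 − 2.4)/2 = 2.8 m; q_4 = 0.76 × 1.01 × 2.8 = 2.149 m³/s
w_5 = (9.1 − 6.1)/2 = 1.5 m; q_5 = 0.99 × 1.23 × 1.5 = 1.827 m³/s
w_6 = (11.6 − 8.0)/2 = 1.8 m; q_6 = 0.78 × 0.84 × 1.8 = 1.179 m³/s
w_7 = (12.6 − 9.1)/2 = 1.75 m; q_7 = 0.53 × 0.50 × 1.75 = 0.4638 m³/s
Stations 1, 8 contribute zero (depth or velocity is 0).
Q = Σ qᵢ = 7.417 m³/s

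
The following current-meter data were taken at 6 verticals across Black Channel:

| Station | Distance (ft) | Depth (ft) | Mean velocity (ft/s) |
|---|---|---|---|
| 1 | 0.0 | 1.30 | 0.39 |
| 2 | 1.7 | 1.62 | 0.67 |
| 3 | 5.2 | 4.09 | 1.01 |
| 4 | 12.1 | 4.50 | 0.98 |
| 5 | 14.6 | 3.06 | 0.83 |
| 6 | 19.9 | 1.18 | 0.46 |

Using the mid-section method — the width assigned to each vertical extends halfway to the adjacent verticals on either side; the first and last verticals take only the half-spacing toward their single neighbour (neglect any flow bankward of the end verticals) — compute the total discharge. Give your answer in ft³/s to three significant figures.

w_1 = (1.7 − 0.0)/2 = 0.85 ft; q_1 = 0.39 × 1.30 × 0.85 = 0.4310 ft³/s
w_2 = (5.2 − 0.0)/2 = 2.6 ft; q_2 = 0.67 × 1.62 × 2.6 = 2.822 ft³/s
w_3 = (12.1 − 1.7)/2 = 5.2 ft; q_3 = 1.01 × 4.09 × 5.2 = 21.48 ft³/s
w_4 = (14.6 − 5.2)/2 = 4.7 ft; q_4 = 0.98 × 4.50 × 4.7 = 20.73 ft³/s
w_5 = (19.9 − 12.1)/2 = 3.9 ft; q_5 = 0.83 × 3.06 × 3.9 = 9.905 ft³/s
w_6 = (19.9 − 14.6)/2 = 2.65 ft; q_6 = 0.46 × 1.18 × 2.65 = 1.438 ft³/s
Q = Σ qᵢ = 56.80 ft³/s

56.8 ft³/s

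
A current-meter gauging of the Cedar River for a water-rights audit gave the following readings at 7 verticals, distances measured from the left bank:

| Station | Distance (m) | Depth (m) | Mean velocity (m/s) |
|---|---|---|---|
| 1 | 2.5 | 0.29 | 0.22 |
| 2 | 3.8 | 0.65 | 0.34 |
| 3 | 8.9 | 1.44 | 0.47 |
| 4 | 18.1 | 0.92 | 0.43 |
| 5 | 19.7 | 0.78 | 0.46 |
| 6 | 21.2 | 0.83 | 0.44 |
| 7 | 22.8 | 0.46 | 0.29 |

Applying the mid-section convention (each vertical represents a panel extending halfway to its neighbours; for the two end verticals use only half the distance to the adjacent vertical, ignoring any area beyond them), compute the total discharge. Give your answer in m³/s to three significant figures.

w_1 = (3.8 − 2.5)/2 = 0.65 m; q_1 = 0.22 × 0.29 × 0.65 = 0.04147 m³/s
w_2 = (8.9 − 2.5)/2 = 3.2 m; q_2 = 0.34 × 0.65 × 3.2 = 0.7072 m³/s
w_3 = (18.1 − 3.8)/2 = 7.15 m; q_3 = 0.47 × 1.44 × 7.15 = 4.839 m³/s
w_4 = (19.7 − 8.9)/2 = 5.4 m; q_4 = 0.43 × 0.92 × 5.4 = 2.136 m³/s
w_5 = (21.2 − 18.1)/2 = 1.55 m; q_5 = 0.46 × 0.78 × 1.55 = 0.5561 m³/s
w_6 = (22.8 − 19.7)/2 = 1.55 m; q_6 = 0.44 × 0.83 × 1.55 = 0.5661 m³/s
w_7 = (22.8 − 21.2)/2 = 0.8 m; q_7 = 0.29 × 0.46 × 0.8 = 0.1067 m³/s
Q = Σ qᵢ = 8.953 m³/s

8.95 m³/s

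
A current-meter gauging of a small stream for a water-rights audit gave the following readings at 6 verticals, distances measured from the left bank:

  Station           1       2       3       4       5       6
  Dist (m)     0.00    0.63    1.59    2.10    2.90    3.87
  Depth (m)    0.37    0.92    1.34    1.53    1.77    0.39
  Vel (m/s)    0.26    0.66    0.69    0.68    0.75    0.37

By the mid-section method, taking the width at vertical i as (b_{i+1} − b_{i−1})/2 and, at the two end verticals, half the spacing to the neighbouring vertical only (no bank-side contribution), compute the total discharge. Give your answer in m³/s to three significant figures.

3.12 m³/s

w_1 = (0.63 − 0.00)/2 = 0.315 m; q_1 = 0.26 × 0.37 × 0.315 = 0.03030 m³/s
w_2 = (1.59 − 0.00)/2 = 0.795 m; q_2 = 0.66 × 0.92 × 0.795 = 0.4827 m³/s
w_3 = (2.10 − 0.63)/2 = 0.735 m; q_3 = 0.69 × 1.34 × 0.735 = 0.6796 m³/s
w_4 = (2.90 − 1.59)/2 = 0.655 m; q_4 = 0.68 × 1.53 × 0.655 = 0.6815 m³/s
w_5 = (3.87 − 2.10)/2 = 0.885 m; q_5 = 0.75 × 1.77 × 0.885 = 1.175 m³/s
w_6 = (3.87 − 2.90)/2 = 0.485 m; q_6 = 0.37 × 0.39 × 0.485 = 0.06999 m³/s
Q = Σ qᵢ = 3.119 m³/s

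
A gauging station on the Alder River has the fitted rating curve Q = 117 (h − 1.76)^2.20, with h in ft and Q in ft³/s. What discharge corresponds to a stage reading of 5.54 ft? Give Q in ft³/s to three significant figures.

Q = 117 × (5.54 − 1.76)^2.20 = 117 × 3.78^2.20 = 2181 ft³/s

2180 ft³/s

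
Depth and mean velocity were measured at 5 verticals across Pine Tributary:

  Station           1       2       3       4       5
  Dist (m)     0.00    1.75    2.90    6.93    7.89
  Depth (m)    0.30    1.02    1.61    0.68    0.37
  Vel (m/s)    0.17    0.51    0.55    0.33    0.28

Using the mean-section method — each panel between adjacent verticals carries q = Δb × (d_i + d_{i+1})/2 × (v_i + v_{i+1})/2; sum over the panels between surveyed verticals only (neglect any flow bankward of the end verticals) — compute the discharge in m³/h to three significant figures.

12200 m³/h

Panel 1-2: Δb = 1.75 m, d̄ = (0.30+1.02)/2 = 0.66, v̄ = (0.17+0.51)/2 = 0.34 → q = 1.75×0.66×0.34 = 0.3927 m³/s
Panel 2-3: Δb = 1.15 m, d̄ = (1.02+1.61)/2 = 1.315, v̄ = (0.51+0.55)/2 = 0.53 → q = 1.15×1.315×0.53 = 0.8015 m³/s
Panel 3-4: Δb = 4.03 m, d̄ = (1.61+0.68)/2 = 1.145, v̄ = (0.55+0.33)/2 = 0.44 → q = 4.03×1.145×0.44 = 2.030 m³/s
Panel 4-5: Δb = 0.96 m, d̄ = (0.68+0.37)/2 = 0.525, v̄ = (0.33+0.28)/2 = 0.305 → q = 0.96×0.525×0.305 = 0.1537 m³/s
Q = Σ q = 3.378 m³/s
= 3.378 × 3600 = 12160 m³/h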